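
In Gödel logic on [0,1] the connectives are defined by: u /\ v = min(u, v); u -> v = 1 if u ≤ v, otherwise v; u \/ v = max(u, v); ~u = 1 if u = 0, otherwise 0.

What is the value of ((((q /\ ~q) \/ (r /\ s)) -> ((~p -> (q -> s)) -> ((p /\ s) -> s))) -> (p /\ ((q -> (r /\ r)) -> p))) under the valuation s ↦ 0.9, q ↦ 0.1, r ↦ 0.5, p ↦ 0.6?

~q: Gödel ¬ of 0.1 = 0 (operand ≠ 0)
(q /\ ~q) = min(0.1, 0) = 0
(r /\ s) = min(0.5, 0.9) = 0.5
((q /\ ~q) \/ (r /\ s)) = max(0, 0.5) = 0.5
~p: Gödel ¬ of 0.6 = 0 (operand ≠ 0)
(q -> s): 0.1 ≤ 0.9, so result = 1
(~p -> (q -> s)): 0 ≤ 1, so result = 1
(p /\ s) = min(0.6, 0.9) = 0.6
((p /\ s) -> s): 0.6 ≤ 0.9, so result = 1
((~p -> (q -> s)) -> ((p /\ s) -> s)): 1 ≤ 1, so result = 1
(((q /\ ~q) \/ (r /\ s)) -> ((~p -> (q -> s)) -> ((p /\ s) -> s))): 0.5 ≤ 1, so result = 1
(r /\ r) = min(0.5, 0.5) = 0.5
(q -> (r /\ r)): 0.1 ≤ 0.5, so result = 1
((q -> (r /\ r)) -> p): 1 > 0.6, so result = 0.6
(p /\ ((q -> (r /\ r)) -> p)) = min(0.6, 0.6) = 0.6
((((q /\ ~q) \/ (r /\ s)) -> ((~p -> (q -> s)) -> ((p /\ s) -> s))) -> (p /\ ((q -> (r /\ r)) -> p))): 1 > 0.6, so result = 0.6

0.60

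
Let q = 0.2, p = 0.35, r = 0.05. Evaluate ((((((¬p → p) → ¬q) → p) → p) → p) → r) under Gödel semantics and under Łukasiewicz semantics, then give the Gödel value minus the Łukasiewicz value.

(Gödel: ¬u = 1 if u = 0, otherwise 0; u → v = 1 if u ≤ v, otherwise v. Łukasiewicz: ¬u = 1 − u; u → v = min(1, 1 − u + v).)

-0.65

Gödel evaluation:
  ¬p: Gödel ¬ of 0.35 = 0 (operand ≠ 0)
  (¬p → p): 0 ≤ 0.35, so result = 1
  ¬q: Gödel ¬ of 0.2 = 0 (operand ≠ 0)
  ((¬p → p) → ¬q): 1 > 0, so result = 0
  (((¬p → p) → ¬q) → p): 0 ≤ 0.35, so result = 1
  ((((¬p → p) → ¬q) → p) → p): 1 > 0.35, so result = 0.35
  (((((¬p → p) → ¬q) → p) → p) → p): 0.35 ≤ 0.35, so result = 1
  ((((((¬p → p) → ¬q) → p) → p) → p) → r): 1 > 0.05, so result = 0.05
  Gödel value = 0.05
Łukasiewicz evaluation:
  ¬p: Łukasiewicz ¬ gives 1 − 0.35 = 0.65
  (¬p → p): min(1, 1 − 0.65 + 0.35) = 0.7
  ¬q: Łukasiewicz ¬ gives 1 − 0.2 = 0.8
  ((¬p → p) → ¬q): min(1, 1 − 0.7 + 0.8) = 1
  (((¬p → p) → ¬q) → p): min(1, 1 − 1 + 0.35) = 0.35
  ((((¬p → p) → ¬q) → p) → p): min(1, 1 − 0.35 + 0.35) = 1
  (((((¬p → p) → ¬q) → p) → p) → p): min(1, 1 − 1 + 0.35) = 0.35
  ((((((¬p → p) → ¬q) → p) → p) → p) → r): min(1, 1 − 0.35 + 0.05) = 0.7
  Łukasiewicz value = 0.7
Difference: 0.05 − 0.7 = -0.65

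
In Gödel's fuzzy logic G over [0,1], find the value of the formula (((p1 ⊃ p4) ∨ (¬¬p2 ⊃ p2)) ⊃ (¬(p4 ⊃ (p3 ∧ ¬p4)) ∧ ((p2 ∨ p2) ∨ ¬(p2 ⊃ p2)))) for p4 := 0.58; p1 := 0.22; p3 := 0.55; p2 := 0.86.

0.86

(p1 ⊃ p4): 0.22 ≤ 0.58, so result = 1
¬p2: Gödel ¬ of 0.86 = 0 (operand ≠ 0)
¬¬p2: Gödel ¬ of 0 = 1 (operand is 0)
(¬¬p2 ⊃ p2): 1 > 0.86, so result = 0.86
((p1 ⊃ p4) ∨ (¬¬p2 ⊃ p2)) = max(1, 0.86) = 1
¬p4: Gödel ¬ of 0.58 = 0 (operand ≠ 0)
(p3 ∧ ¬p4) = min(0.55, 0) = 0
(p4 ⊃ (p3 ∧ ¬p4)): 0.58 > 0, so result = 0
¬(p4 ⊃ (p3 ∧ ¬p4)): Gödel ¬ of 0 = 1 (operand is 0)
(p2 ∨ p2) = max(0.86, 0.86) = 0.86
(p2 ⊃ p2): 0.86 ≤ 0.86, so result = 1
¬(p2 ⊃ p2): Gödel ¬ of 1 = 0 (operand ≠ 0)
((p2 ∨ p2) ∨ ¬(p2 ⊃ p2)) = max(0.86, 0) = 0.86
(¬(p4 ⊃ (p3 ∧ ¬p4)) ∧ ((p2 ∨ p2) ∨ ¬(p2 ⊃ p2))) = min(1, 0.86) = 0.86
(((p1 ⊃ p4) ∨ (¬¬p2 ⊃ p2)) ⊃ (¬(p4 ⊃ (p3 ∧ ¬p4)) ∧ ((p2 ∨ p2) ∨ ¬(p2 ⊃ p2)))): 1 > 0.86, so result = 0.86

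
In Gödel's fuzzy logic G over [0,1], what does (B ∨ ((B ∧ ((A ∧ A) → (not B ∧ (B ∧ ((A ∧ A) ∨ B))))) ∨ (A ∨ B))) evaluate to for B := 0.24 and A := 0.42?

(A ∧ A) = min(0.42, 0.42) = 0.42
not B: Gödel ¬ of 0.24 = 0 (operand ≠ 0)
(A ∧ A) = min(0.42, 0.42) = 0.42
((A ∧ A) ∨ B) = max(0.42, 0.24) = 0.42
(B ∧ ((A ∧ A) ∨ B)) = min(0.24, 0.42) = 0.24
(not B ∧ (B ∧ ((A ∧ A) ∨ B))) = min(0, 0.24) = 0
((A ∧ A) → (not B ∧ (B ∧ ((A ∧ A) ∨ B)))): 0.42 > 0, so result = 0
(B ∧ ((A ∧ A) → (not B ∧ (B ∧ ((A ∧ A) ∨ B))))) = min(0.24, 0) = 0
(A ∨ B) = max(0.42, 0.24) = 0.42
((B ∧ ((A ∧ A) → (not B ∧ (B ∧ ((A ∧ A) ∨ B))))) ∨ (A ∨ B)) = max(0, 0.42) = 0.42
(B ∨ ((B ∧ ((A ∧ A) → (not B ∧ (B ∧ ((A ∧ A) ∨ B))))) ∨ (A ∨ B))) = max(0.24, 0.42) = 0.42

0.42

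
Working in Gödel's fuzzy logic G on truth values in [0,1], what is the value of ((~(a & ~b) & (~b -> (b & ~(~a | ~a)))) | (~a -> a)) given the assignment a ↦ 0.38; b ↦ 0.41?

~b: Gödel ¬ of 0.41 = 0 (operand ≠ 0)
(a & ~b) = min(0.38, 0) = 0
~(a & ~b): Gödel ¬ of 0 = 1 (operand is 0)
~b: Gödel ¬ of 0.41 = 0 (operand ≠ 0)
~a: Gödel ¬ of 0.38 = 0 (operand ≠ 0)
~a: Gödel ¬ of 0.38 = 0 (operand ≠ 0)
(~a | ~a) = max(0, 0) = 0
~(~a | ~a): Gödel ¬ of 0 = 1 (operand is 0)
(b & ~(~a | ~a)) = min(0.41, 1) = 0.41
(~b -> (b & ~(~a | ~a))): 0 ≤ 0.41, so result = 1
(~(a & ~b) & (~b -> (b & ~(~a | ~a)))) = min(1, 1) = 1
~a: Gödel ¬ of 0.38 = 0 (operand ≠ 0)
(~a -> a): 0 ≤ 0.38, so result = 1
((~(a & ~b) & (~b -> (b & ~(~a | ~a)))) | (~a -> a)) = max(1, 1) = 1

1.00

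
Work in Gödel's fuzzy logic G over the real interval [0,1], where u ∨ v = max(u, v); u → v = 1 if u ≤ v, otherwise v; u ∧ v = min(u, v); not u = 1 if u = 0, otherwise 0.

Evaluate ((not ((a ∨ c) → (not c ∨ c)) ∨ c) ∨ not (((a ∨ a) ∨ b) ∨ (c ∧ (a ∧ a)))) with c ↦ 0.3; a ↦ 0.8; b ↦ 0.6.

(a ∨ c) = max(0.8, 0.3) = 0.8
not c: Gödel ¬ of 0.3 = 0 (operand ≠ 0)
(not c ∨ c) = max(0, 0.3) = 0.3
((a ∨ c) → (not c ∨ c)): 0.8 > 0.3, so result = 0.3
not ((a ∨ c) → (not c ∨ c)): Gödel ¬ of 0.3 = 0 (operand ≠ 0)
(not ((a ∨ c) → (not c ∨ c)) ∨ c) = max(0, 0.3) = 0.3
(a ∨ a) = max(0.8, 0.8) = 0.8
((a ∨ a) ∨ b) = max(0.8, 0.6) = 0.8
(a ∧ a) = min(0.8, 0.8) = 0.8
(c ∧ (a ∧ a)) = min(0.3, 0.8) = 0.3
(((a ∨ a) ∨ b) ∨ (c ∧ (a ∧ a))) = max(0.8, 0.3) = 0.8
not (((a ∨ a) ∨ b) ∨ (c ∧ (a ∧ a))): Gödel ¬ of 0.8 = 0 (operand ≠ 0)
((not ((a ∨ c) → (not c ∨ c)) ∨ c) ∨ not (((a ∨ a) ∨ b) ∨ (c ∧ (a ∧ a)))) = max(0.3, 0) = 0.3

0.30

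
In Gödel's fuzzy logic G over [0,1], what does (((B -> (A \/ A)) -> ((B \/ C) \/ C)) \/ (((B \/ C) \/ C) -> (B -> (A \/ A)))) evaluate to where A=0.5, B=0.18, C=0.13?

1.00

(A \/ A) = max(0.5, 0.5) = 0.5
(B -> (A \/ A)): 0.18 ≤ 0.5, so result = 1
(B \/ C) = max(0.18, 0.13) = 0.18
((B \/ C) \/ C) = max(0.18, 0.13) = 0.18
((B -> (A \/ A)) -> ((B \/ C) \/ C)): 1 > 0.18, so result = 0.18
(B \/ C) = max(0.18, 0.13) = 0.18
((B \/ C) \/ C) = max(0.18, 0.13) = 0.18
(A \/ A) = max(0.5, 0.5) = 0.5
(B -> (A \/ A)): 0.18 ≤ 0.5, so result = 1
(((B \/ C) \/ C) -> (B -> (A \/ A))): 0.18 ≤ 1, so result = 1
(((B -> (A \/ A)) -> ((B \/ C) \/ C)) \/ (((B \/ C) \/ C) -> (B -> (A \/ A)))) = max(0.18, 1) = 1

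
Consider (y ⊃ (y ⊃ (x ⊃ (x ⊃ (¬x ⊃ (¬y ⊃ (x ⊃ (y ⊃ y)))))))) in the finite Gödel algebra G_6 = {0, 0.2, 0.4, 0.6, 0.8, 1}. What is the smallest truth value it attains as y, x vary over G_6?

Every assignment gives 1. For instance at y = 0, x = 0:
  ¬x: Gödel ¬ of 0 = 1 (operand is 0)
  ¬y: Gödel ¬ of 0 = 1 (operand is 0)
  (y ⊃ y): 0 ≤ 0, so result = 1
  (x ⊃ (y ⊃ y)): 0 ≤ 1, so result = 1
  (¬y ⊃ (x ⊃ (y ⊃ y))): 1 ≤ 1, so result = 1
  (¬x ⊃ (¬y ⊃ (x ⊃ (y ⊃ y)))): 1 ≤ 1, so result = 1
  (x ⊃ (¬x ⊃ (¬y ⊃ (x ⊃ (y ⊃ y))))): 0 ≤ 1, so result = 1
  (x ⊃ (x ⊃ (¬x ⊃ (¬y ⊃ (x ⊃ (y ⊃ y)))))): 0 ≤ 1, so result = 1
  (y ⊃ (x ⊃ (x ⊃ (¬x ⊃ (¬y ⊃ (x ⊃ (y ⊃ y))))))): 0 ≤ 1, so result = 1
  (y ⊃ (y ⊃ (x ⊃ (x ⊃ (¬x ⊃ (¬y ⊃ (x ⊃ (y ⊃ y)))))))): 0 ≤ 1, so result = 1
All 36 assignments give value 1 — the formula is a G_6-tautology.

1.00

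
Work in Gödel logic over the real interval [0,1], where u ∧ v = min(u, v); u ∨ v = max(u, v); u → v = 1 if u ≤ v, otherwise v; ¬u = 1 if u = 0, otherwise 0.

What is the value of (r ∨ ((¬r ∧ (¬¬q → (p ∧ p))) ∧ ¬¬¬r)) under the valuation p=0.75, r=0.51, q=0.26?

¬r: Gödel ¬ of 0.51 = 0 (operand ≠ 0)
¬q: Gödel ¬ of 0.26 = 0 (operand ≠ 0)
¬¬q: Gödel ¬ of 0 = 1 (operand is 0)
(p ∧ p) = min(0.75, 0.75) = 0.75
(¬¬q → (p ∧ p)): 1 > 0.75, so result = 0.75
(¬r ∧ (¬¬q → (p ∧ p))) = min(0, 0.75) = 0
¬r: Gödel ¬ of 0.51 = 0 (operand ≠ 0)
¬¬r: Gödel ¬ of 0 = 1 (operand is 0)
¬¬¬r: Gödel ¬ of 1 = 0 (operand ≠ 0)
((¬r ∧ (¬¬q → (p ∧ p))) ∧ ¬¬¬r) = min(0, 0) = 0
(r ∨ ((¬r ∧ (¬¬q → (p ∧ p))) ∧ ¬¬¬r)) = max(0.51, 0) = 0.51

0.51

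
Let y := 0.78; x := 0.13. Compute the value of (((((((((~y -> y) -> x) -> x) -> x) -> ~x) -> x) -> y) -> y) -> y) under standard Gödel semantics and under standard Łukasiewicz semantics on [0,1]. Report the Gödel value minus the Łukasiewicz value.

-0.22

Gödel evaluation:
  ~y: Gödel ¬ of 0.78 = 0 (operand ≠ 0)
  (~y -> y): 0 ≤ 0.78, so result = 1
  ((~y -> y) -> x): 1 > 0.13, so result = 0.13
  (((~y -> y) -> x) -> x): 0.13 ≤ 0.13, so result = 1
  ((((~y -> y) -> x) -> x) -> x): 1 > 0.13, so result = 0.13
  ~x: Gödel ¬ of 0.13 = 0 (operand ≠ 0)
  (((((~y -> y) -> x) -> x) -> x) -> ~x): 0.13 > 0, so result = 0
  ((((((~y -> y) -> x) -> x) -> x) -> ~x) -> x): 0 ≤ 0.13, so result = 1
  (((((((~y -> y) -> x) -> x) -> x) -> ~x) -> x) -> y): 1 > 0.78, so result = 0.78
  ((((((((~y -> y) -> x) -> x) -> x) -> ~x) -> x) -> y) -> y): 0.78 ≤ 0.78, so result = 1
  (((((((((~y -> y) -> x) -> x) -> x) -> ~x) -> x) -> y) -> y) -> y): 1 > 0.78, so result = 0.78
  Gödel value = 0.78
Łukasiewicz evaluation:
  ~y: Łukasiewicz ¬ gives 1 − 0.78 = 0.22
  (~y -> y): min(1, 1 − 0.22 + 0.78) = 1
  ((~y -> y) -> x): min(1, 1 − 1 + 0.13) = 0.13
  (((~y -> y) -> x) -> x): min(1, 1 − 0.13 + 0.13) = 1
  ((((~y -> y) -> x) -> x) -> x): min(1, 1 − 1 + 0.13) = 0.13
  ~x: Łukasiewicz ¬ gives 1 − 0.13 = 0.87
  (((((~y -> y) -> x) -> x) -> x) -> ~x): min(1, 1 − 0.13 + 0.87) = 1
  ((((((~y -> y) -> x) -> x) -> x) -> ~x) -> x): min(1, 1 − 1 + 0.13) = 0.13
  (((((((~y -> y) -> x) -> x) -> x) -> ~x) -> x) -> y): min(1, 1 − 0.13 + 0.78) = 1
  ((((((((~y -> y) -> x) -> x) -> x) -> ~x) -> x) -> y) -> y): min(1, 1 − 1 + 0.78) = 0.78
  (((((((((~y -> y) -> x) -> x) -> x) -> ~x) -> x) -> y) -> y) -> y): min(1, 1 − 0.78 + 0.78) = 1
  Łukasiewicz value = 1
Difference: 0.78 − 1 = -0.22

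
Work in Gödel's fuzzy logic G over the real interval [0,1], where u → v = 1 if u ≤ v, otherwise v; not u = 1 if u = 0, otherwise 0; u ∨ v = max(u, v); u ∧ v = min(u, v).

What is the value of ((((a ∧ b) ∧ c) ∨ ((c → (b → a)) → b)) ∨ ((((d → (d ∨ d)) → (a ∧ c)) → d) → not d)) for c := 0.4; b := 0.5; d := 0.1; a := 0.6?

(a ∧ b) = min(0.6, 0.5) = 0.5
((a ∧ b) ∧ c) = min(0.5, 0.4) = 0.4
(b → a): 0.5 ≤ 0.6, so result = 1
(c → (b → a)): 0.4 ≤ 1, so result = 1
((c → (b → a)) → b): 1 > 0.5, so result = 0.5
(((a ∧ b) ∧ c) ∨ ((c → (b → a)) → b)) = max(0.4, 0.5) = 0.5
(d ∨ d) = max(0.1, 0.1) = 0.1
(d → (d ∨ d)): 0.1 ≤ 0.1, so result = 1
(a ∧ c) = min(0.6, 0.4) = 0.4
((d → (d ∨ d)) → (a ∧ c)): 1 > 0.4, so result = 0.4
(((d → (d ∨ d)) → (a ∧ c)) → d): 0.4 > 0.1, so result = 0.1
not d: Gödel ¬ of 0.1 = 0 (operand ≠ 0)
((((d → (d ∨ d)) → (a ∧ c)) → d) → not d): 0.1 > 0, so result = 0
((((a ∧ b) ∧ c) ∨ ((c → (b → a)) → b)) ∨ ((((d → (d ∨ d)) → (a ∧ c)) → d) → not d)) = max(0.5, 0) = 0.5

0.50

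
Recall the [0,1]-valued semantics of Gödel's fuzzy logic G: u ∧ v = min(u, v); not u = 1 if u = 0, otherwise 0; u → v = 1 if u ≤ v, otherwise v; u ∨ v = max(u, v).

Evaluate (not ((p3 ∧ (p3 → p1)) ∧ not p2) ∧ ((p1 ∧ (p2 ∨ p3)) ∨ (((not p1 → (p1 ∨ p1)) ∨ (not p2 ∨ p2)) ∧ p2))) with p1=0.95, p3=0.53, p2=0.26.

0.53

(p3 → p1): 0.53 ≤ 0.95, so result = 1
(p3 ∧ (p3 → p1)) = min(0.53, 1) = 0.53
not p2: Gödel ¬ of 0.26 = 0 (operand ≠ 0)
((p3 ∧ (p3 → p1)) ∧ not p2) = min(0.53, 0) = 0
not ((p3 ∧ (p3 → p1)) ∧ not p2): Gödel ¬ of 0 = 1 (operand is 0)
(p2 ∨ p3) = max(0.26, 0.53) = 0.53
(p1 ∧ (p2 ∨ p3)) = min(0.95, 0.53) = 0.53
not p1: Gödel ¬ of 0.95 = 0 (operand ≠ 0)
(p1 ∨ p1) = max(0.95, 0.95) = 0.95
(not p1 → (p1 ∨ p1)): 0 ≤ 0.95, so result = 1
not p2: Gödel ¬ of 0.26 = 0 (operand ≠ 0)
(not p2 ∨ p2) = max(0, 0.26) = 0.26
((not p1 → (p1 ∨ p1)) ∨ (not p2 ∨ p2)) = max(1, 0.26) = 1
(((not p1 → (p1 ∨ p1)) ∨ (not p2 ∨ p2)) ∧ p2) = min(1, 0.26) = 0.26
((p1 ∧ (p2 ∨ p3)) ∨ (((not p1 → (p1 ∨ p1)) ∨ (not p2 ∨ p2)) ∧ p2)) = max(0.53, 0.26) = 0.53
(not ((p3 ∧ (p3 → p1)) ∧ not p2) ∧ ((p1 ∧ (p2 ∨ p3)) ∨ (((not p1 → (p1 ∨ p1)) ∨ (not p2 ∨ p2)) ∧ p2))) = min(1, 0.53) = 0.53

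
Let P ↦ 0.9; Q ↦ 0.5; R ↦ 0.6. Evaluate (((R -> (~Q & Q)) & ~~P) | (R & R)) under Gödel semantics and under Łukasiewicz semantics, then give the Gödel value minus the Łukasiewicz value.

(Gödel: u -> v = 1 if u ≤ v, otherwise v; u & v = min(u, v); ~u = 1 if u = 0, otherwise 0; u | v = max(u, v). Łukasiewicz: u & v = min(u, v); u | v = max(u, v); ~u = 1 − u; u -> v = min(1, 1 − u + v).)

-0.30

Gödel evaluation:
  ~Q: Gödel ¬ of 0.5 = 0 (operand ≠ 0)
  (~Q & Q) = min(0, 0.5) = 0
  (R -> (~Q & Q)): 0.6 > 0, so result = 0
  ~P: Gödel ¬ of 0.9 = 0 (operand ≠ 0)
  ~~P: Gödel ¬ of 0 = 1 (operand is 0)
  ((R -> (~Q & Q)) & ~~P) = min(0, 1) = 0
  (R & R) = min(0.6, 0.6) = 0.6
  (((R -> (~Q & Q)) & ~~P) | (R & R)) = max(0, 0.6) = 0.6
  Gödel value = 0.6
Łukasiewicz evaluation:
  ~Q: Łukasiewicz ¬ gives 1 − 0.5 = 0.5
  (~Q & Q) = min(0.5, 0.5) = 0.5
  (R -> (~Q & Q)): min(1, 1 − 0.6 + 0.5) = 0.9
  ~P: Łukasiewicz ¬ gives 1 − 0.9 = 0.1
  ~~P: Łukasiewicz ¬ gives 1 − 0.1 = 0.9
  ((R -> (~Q & Q)) & ~~P) = min(0.9, 0.9) = 0.9
  (R & R) = min(0.6, 0.6) = 0.6
  (((R -> (~Q & Q)) & ~~P) | (R & R)) = max(0.9, 0.6) = 0.9
  Łukasiewicz value = 0.9
Difference: 0.6 − 0.9 = -0.30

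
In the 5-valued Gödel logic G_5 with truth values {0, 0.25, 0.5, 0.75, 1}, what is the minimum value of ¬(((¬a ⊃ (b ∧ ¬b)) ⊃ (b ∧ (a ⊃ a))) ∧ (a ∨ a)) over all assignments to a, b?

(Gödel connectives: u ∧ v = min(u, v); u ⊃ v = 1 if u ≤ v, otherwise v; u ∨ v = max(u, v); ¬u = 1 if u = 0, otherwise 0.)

0.00

The minimum is attained at a = 0.25, b = 0.25:
  ¬a: Gödel ¬ of 0.25 = 0 (operand ≠ 0)
  ¬b: Gödel ¬ of 0.25 = 0 (operand ≠ 0)
  (b ∧ ¬b) = min(0.25, 0) = 0
  (¬a ⊃ (b ∧ ¬b)): 0 ≤ 0, so result = 1
  (a ⊃ a): 0.25 ≤ 0.25, so result = 1
  (b ∧ (a ⊃ a)) = min(0.25, 1) = 0.25
  ((¬a ⊃ (b ∧ ¬b)) ⊃ (b ∧ (a ⊃ a))): 1 > 0.25, so result = 0.25
  (a ∨ a) = max(0.25, 0.25) = 0.25
  (((¬a ⊃ (b ∧ ¬b)) ⊃ (b ∧ (a ⊃ a))) ∧ (a ∨ a)) = min(0.25, 0.25) = 0.25
  ¬(((¬a ⊃ (b ∧ ¬b)) ⊃ (b ∧ (a ⊃ a))) ∧ (a ∨ a)): Gödel ¬ of 0.25 = 0 (operand ≠ 0)
Checking all 25 assignments confirms none give a value below 0.00.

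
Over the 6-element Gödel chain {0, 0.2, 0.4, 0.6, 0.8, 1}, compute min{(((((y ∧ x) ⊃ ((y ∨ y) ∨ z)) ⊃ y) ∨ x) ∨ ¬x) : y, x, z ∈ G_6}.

0.20

The minimum is attained at y = 0, x = 0.2, z = 0:
  (y ∧ x) = min(0, 0.2) = 0
  (y ∨ y) = max(0, 0) = 0
  ((y ∨ y) ∨ z) = max(0, 0) = 0
  ((y ∧ x) ⊃ ((y ∨ y) ∨ z)): 0 ≤ 0, so result = 1
  (((y ∧ x) ⊃ ((y ∨ y) ∨ z)) ⊃ y): 1 > 0, so result = 0
  ((((y ∧ x) ⊃ ((y ∨ y) ∨ z)) ⊃ y) ∨ x) = max(0, 0.2) = 0.2
  ¬x: Gödel ¬ of 0.2 = 0 (operand ≠ 0)
  (((((y ∧ x) ⊃ ((y ∨ y) ∨ z)) ⊃ y) ∨ x) ∨ ¬x) = max(0.2, 0) = 0.2
Checking all 216 assignments confirms none give a value below 0.20.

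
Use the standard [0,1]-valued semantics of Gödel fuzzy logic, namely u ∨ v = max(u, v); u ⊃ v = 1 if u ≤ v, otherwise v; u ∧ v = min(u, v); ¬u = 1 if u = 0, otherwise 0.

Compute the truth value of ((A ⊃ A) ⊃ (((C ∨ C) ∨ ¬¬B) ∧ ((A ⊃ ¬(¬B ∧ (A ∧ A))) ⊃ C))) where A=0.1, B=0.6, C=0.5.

(A ⊃ A): 0.1 ≤ 0.1, so result = 1
(C ∨ C) = max(0.5, 0.5) = 0.5
¬B: Gödel ¬ of 0.6 = 0 (operand ≠ 0)
¬¬B: Gödel ¬ of 0 = 1 (operand is 0)
((C ∨ C) ∨ ¬¬B) = max(0.5, 1) = 1
¬B: Gödel ¬ of 0.6 = 0 (operand ≠ 0)
(A ∧ A) = min(0.1, 0.1) = 0.1
(¬B ∧ (A ∧ A)) = min(0, 0.1) = 0
¬(¬B ∧ (A ∧ A)): Gödel ¬ of 0 = 1 (operand is 0)
(A ⊃ ¬(¬B ∧ (A ∧ A))): 0.1 ≤ 1, so result = 1
((A ⊃ ¬(¬B ∧ (A ∧ A))) ⊃ C): 1 > 0.5, so result = 0.5
(((C ∨ C) ∨ ¬¬B) ∧ ((A ⊃ ¬(¬B ∧ (A ∧ A))) ⊃ C)) = min(1, 0.5) = 0.5
((A ⊃ A) ⊃ (((C ∨ C) ∨ ¬¬B) ∧ ((A ⊃ ¬(¬B ∧ (A ∧ A))) ⊃ C))): 1 > 0.5, so result = 0.5

0.50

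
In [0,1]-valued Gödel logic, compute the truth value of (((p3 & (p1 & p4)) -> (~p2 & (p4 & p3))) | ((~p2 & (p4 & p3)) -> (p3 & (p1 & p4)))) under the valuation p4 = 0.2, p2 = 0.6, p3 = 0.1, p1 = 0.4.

1.00

(p1 & p4) = min(0.4, 0.2) = 0.2
(p3 & (p1 & p4)) = min(0.1, 0.2) = 0.1
~p2: Gödel ¬ of 0.6 = 0 (operand ≠ 0)
(p4 & p3) = min(0.2, 0.1) = 0.1
(~p2 & (p4 & p3)) = min(0, 0.1) = 0
((p3 & (p1 & p4)) -> (~p2 & (p4 & p3))): 0.1 > 0, so result = 0
~p2: Gödel ¬ of 0.6 = 0 (operand ≠ 0)
(p4 & p3) = min(0.2, 0.1) = 0.1
(~p2 & (p4 & p3)) = min(0, 0.1) = 0
(p1 & p4) = min(0.4, 0.2) = 0.2
(p3 & (p1 & p4)) = min(0.1, 0.2) = 0.1
((~p2 & (p4 & p3)) -> (p3 & (p1 & p4))): 0 ≤ 0.1, so result = 1
(((p3 & (p1 & p4)) -> (~p2 & (p4 & p3))) | ((~p2 & (p4 & p3)) -> (p3 & (p1 & p4)))) = max(0, 1) = 1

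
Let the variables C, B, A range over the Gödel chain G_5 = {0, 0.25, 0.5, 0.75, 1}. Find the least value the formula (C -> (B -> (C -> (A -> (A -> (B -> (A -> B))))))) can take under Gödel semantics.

1.00

Every assignment gives 1. For instance at C = 0, B = 0, A = 0:
  (A -> B): 0 ≤ 0, so result = 1
  (B -> (A -> B)): 0 ≤ 1, so result = 1
  (A -> (B -> (A -> B))): 0 ≤ 1, so result = 1
  (A -> (A -> (B -> (A -> B)))): 0 ≤ 1, so result = 1
  (C -> (A -> (A -> (B -> (A -> B))))): 0 ≤ 1, so result = 1
  (B -> (C -> (A -> (A -> (B -> (A -> B)))))): 0 ≤ 1, so result = 1
  (C -> (B -> (C -> (A -> (A -> (B -> (A -> B))))))): 0 ≤ 1, so result = 1
All 125 assignments give value 1 — the formula is a G_5-tautology.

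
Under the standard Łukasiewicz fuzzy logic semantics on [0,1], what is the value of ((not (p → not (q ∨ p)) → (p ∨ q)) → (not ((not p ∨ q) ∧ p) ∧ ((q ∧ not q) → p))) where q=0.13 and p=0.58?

(q ∨ p) = max(0.13, 0.58) = 0.58
not (q ∨ p): Łukasiewicz ¬ gives 1 − 0.58 = 0.42
(p → not (q ∨ p)): min(1, 1 − 0.58 + 0.42) = 0.84
not (p → not (q ∨ p)): Łukasiewicz ¬ gives 1 − 0.84 = 0.16
(p ∨ q) = max(0.58, 0.13) = 0.58
(not (p → not (q ∨ p)) → (p ∨ q)): min(1, 1 − 0.16 + 0.58) = 1
not p: Łukasiewicz ¬ gives 1 − 0.58 = 0.42
(not p ∨ q) = max(0.42, 0.13) = 0.42
((not p ∨ q) ∧ p) = min(0.42, 0.58) = 0.42
not ((not p ∨ q) ∧ p): Łukasiewicz ¬ gives 1 − 0.42 = 0.58
not q: Łukasiewicz ¬ gives 1 − 0.13 = 0.87
(q ∧ not q) = min(0.13, 0.87) = 0.13
((q ∧ not q) → p): min(1, 1 − 0.13 + 0.58) = 1
(not ((not p ∨ q) ∧ p) ∧ ((q ∧ not q) → p)) = min(0.58, 1) = 0.58
((not (p → not (q ∨ p)) → (p ∨ q)) → (not ((not p ∨ q) ∧ p) ∧ ((q ∧ not q) → p))): min(1, 1 − 1 + 0.58) = 0.58

0.58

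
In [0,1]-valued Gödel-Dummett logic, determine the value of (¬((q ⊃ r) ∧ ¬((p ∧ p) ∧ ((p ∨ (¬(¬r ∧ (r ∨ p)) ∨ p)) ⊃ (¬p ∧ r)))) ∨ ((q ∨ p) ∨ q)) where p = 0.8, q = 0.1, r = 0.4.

(q ⊃ r): 0.1 ≤ 0.4, so result = 1
(p ∧ p) = min(0.8, 0.8) = 0.8
¬r: Gödel ¬ of 0.4 = 0 (operand ≠ 0)
(r ∨ p) = max(0.4, 0.8) = 0.8
(¬r ∧ (r ∨ p)) = min(0, 0.8) = 0
¬(¬r ∧ (r ∨ p)): Gödel ¬ of 0 = 1 (operand is 0)
(¬(¬r ∧ (r ∨ p)) ∨ p) = max(1, 0.8) = 1
(p ∨ (¬(¬r ∧ (r ∨ p)) ∨ p)) = max(0.8, 1) = 1
¬p: Gödel ¬ of 0.8 = 0 (operand ≠ 0)
(¬p ∧ r) = min(0, 0.4) = 0
((p ∨ (¬(¬r ∧ (r ∨ p)) ∨ p)) ⊃ (¬p ∧ r)): 1 > 0, so result = 0
((p ∧ p) ∧ ((p ∨ (¬(¬r ∧ (r ∨ p)) ∨ p)) ⊃ (¬p ∧ r))) = min(0.8, 0) = 0
¬((p ∧ p) ∧ ((p ∨ (¬(¬r ∧ (r ∨ p)) ∨ p)) ⊃ (¬p ∧ r))): Gödel ¬ of 0 = 1 (operand is 0)
((q ⊃ r) ∧ ¬((p ∧ p) ∧ ((p ∨ (¬(¬r ∧ (r ∨ p)) ∨ p)) ⊃ (¬p ∧ r)))) = min(1, 1) = 1
¬((q ⊃ r) ∧ ¬((p ∧ p) ∧ ((p ∨ (¬(¬r ∧ (r ∨ p)) ∨ p)) ⊃ (¬p ∧ r)))): Gödel ¬ of 1 = 0 (operand ≠ 0)
(q ∨ p) = max(0.1, 0.8) = 0.8
((q ∨ p) ∨ q) = max(0.8, 0.1) = 0.8
(¬((q ⊃ r) ∧ ¬((p ∧ p) ∧ ((p ∨ (¬(¬r ∧ (r ∨ p)) ∨ p)) ⊃ (¬p ∧ r)))) ∨ ((q ∨ p) ∨ q)) = max(0, 0.8) = 0.8

0.80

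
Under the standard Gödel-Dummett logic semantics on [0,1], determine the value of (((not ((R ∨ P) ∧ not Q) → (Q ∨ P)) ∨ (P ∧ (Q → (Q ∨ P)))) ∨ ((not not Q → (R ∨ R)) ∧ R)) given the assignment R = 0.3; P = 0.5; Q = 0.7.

(R ∨ P) = max(0.3, 0.5) = 0.5
not Q: Gödel ¬ of 0.7 = 0 (operand ≠ 0)
((R ∨ P) ∧ not Q) = min(0.5, 0) = 0
not ((R ∨ P) ∧ not Q): Gödel ¬ of 0 = 1 (operand is 0)
(Q ∨ P) = max(0.7, 0.5) = 0.7
(not ((R ∨ P) ∧ not Q) → (Q ∨ P)): 1 > 0.7, so result = 0.7
(Q ∨ P) = max(0.7, 0.5) = 0.7
(Q → (Q ∨ P)): 0.7 ≤ 0.7, so result = 1
(P ∧ (Q → (Q ∨ P))) = min(0.5, 1) = 0.5
((not ((R ∨ P) ∧ not Q) → (Q ∨ P)) ∨ (P ∧ (Q → (Q ∨ P)))) = max(0.7, 0.5) = 0.7
not Q: Gödel ¬ of 0.7 = 0 (operand ≠ 0)
not not Q: Gödel ¬ of 0 = 1 (operand is 0)
(R ∨ R) = max(0.3, 0.3) = 0.3
(not not Q → (R ∨ R)): 1 > 0.3, so result = 0.3
((not not Q → (R ∨ R)) ∧ R) = min(0.3, 0.3) = 0.3
(((not ((R ∨ P) ∧ not Q) → (Q ∨ P)) ∨ (P ∧ (Q → (Q ∨ P)))) ∨ ((not not Q → (R ∨ R)) ∧ R)) = max(0.7, 0.3) = 0.7

0.70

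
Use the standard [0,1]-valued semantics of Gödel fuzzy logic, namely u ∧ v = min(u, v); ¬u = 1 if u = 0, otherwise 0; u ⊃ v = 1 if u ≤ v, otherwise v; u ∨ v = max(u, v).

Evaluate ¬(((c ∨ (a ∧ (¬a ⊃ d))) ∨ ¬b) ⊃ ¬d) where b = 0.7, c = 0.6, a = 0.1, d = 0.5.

¬a: Gödel ¬ of 0.1 = 0 (operand ≠ 0)
(¬a ⊃ d): 0 ≤ 0.5, so result = 1
(a ∧ (¬a ⊃ d)) = min(0.1, 1) = 0.1
(c ∨ (a ∧ (¬a ⊃ d))) = max(0.6, 0.1) = 0.6
¬b: Gödel ¬ of 0.7 = 0 (operand ≠ 0)
((c ∨ (a ∧ (¬a ⊃ d))) ∨ ¬b) = max(0.6, 0) = 0.6
¬d: Gödel ¬ of 0.5 = 0 (operand ≠ 0)
(((c ∨ (a ∧ (¬a ⊃ d))) ∨ ¬b) ⊃ ¬d): 0.6 > 0, so result = 0
¬(((c ∨ (a ∧ (¬a ⊃ d))) ∨ ¬b) ⊃ ¬d): Gödel ¬ of 0 = 1 (operand is 0)

1.00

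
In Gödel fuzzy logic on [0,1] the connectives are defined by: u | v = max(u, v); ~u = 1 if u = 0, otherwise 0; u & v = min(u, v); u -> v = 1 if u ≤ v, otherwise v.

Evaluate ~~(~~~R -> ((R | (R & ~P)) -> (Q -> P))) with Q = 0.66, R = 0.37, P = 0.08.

1.00

~R: Gödel ¬ of 0.37 = 0 (operand ≠ 0)
~~R: Gödel ¬ of 0 = 1 (operand is 0)
~~~R: Gödel ¬ of 1 = 0 (operand ≠ 0)
~P: Gödel ¬ of 0.08 = 0 (operand ≠ 0)
(R & ~P) = min(0.37, 0) = 0
(R | (R & ~P)) = max(0.37, 0) = 0.37
(Q -> P): 0.66 > 0.08, so result = 0.08
((R | (R & ~P)) -> (Q -> P)): 0.37 > 0.08, so result = 0.08
(~~~R -> ((R | (R & ~P)) -> (Q -> P))): 0 ≤ 0.08, so result = 1
~(~~~R -> ((R | (R & ~P)) -> (Q -> P))): Gödel ¬ of 1 = 0 (operand ≠ 0)
~~(~~~R -> ((R | (R & ~P)) -> (Q -> P))): Gödel ¬ of 0 = 1 (operand is 0)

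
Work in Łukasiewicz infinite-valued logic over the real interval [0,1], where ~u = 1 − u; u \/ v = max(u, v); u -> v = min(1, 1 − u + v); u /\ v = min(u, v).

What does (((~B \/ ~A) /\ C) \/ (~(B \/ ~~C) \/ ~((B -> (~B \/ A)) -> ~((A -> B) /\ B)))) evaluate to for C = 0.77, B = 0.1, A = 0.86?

0.77

~B: Łukasiewicz ¬ gives 1 − 0.1 = 0.9
~A: Łukasiewicz ¬ gives 1 − 0.86 = 0.14
(~B \/ ~A) = max(0.9, 0.14) = 0.9
((~B \/ ~A) /\ C) = min(0.9, 0.77) = 0.77
~C: Łukasiewicz ¬ gives 1 − 0.77 = 0.23
~~C: Łukasiewicz ¬ gives 1 − 0.23 = 0.77
(B \/ ~~C) = max(0.1, 0.77) = 0.77
~(B \/ ~~C): Łukasiewicz ¬ gives 1 − 0.77 = 0.23
~B: Łukasiewicz ¬ gives 1 − 0.1 = 0.9
(~B \/ A) = max(0.9, 0.86) = 0.9
(B -> (~B \/ A)): min(1, 1 − 0.1 + 0.9) = 1
(A -> B): min(1, 1 − 0.86 + 0.1) = 0.24
((A -> B) /\ B) = min(0.24, 0.1) = 0.1
~((A -> B) /\ B): Łukasiewicz ¬ gives 1 − 0.1 = 0.9
((B -> (~B \/ A)) -> ~((A -> B) /\ B)): min(1, 1 − 1 + 0.9) = 0.9
~((B -> (~B \/ A)) -> ~((A -> B) /\ B)): Łukasiewicz ¬ gives 1 − 0.9 = 0.1
(~(B \/ ~~C) \/ ~((B -> (~B \/ A)) -> ~((A -> B) /\ B))) = max(0.23, 0.1) = 0.23
(((~B \/ ~A) /\ C) \/ (~(B \/ ~~C) \/ ~((B -> (~B \/ A)) -> ~((A -> B) /\ B)))) = max(0.77, 0.23) = 0.77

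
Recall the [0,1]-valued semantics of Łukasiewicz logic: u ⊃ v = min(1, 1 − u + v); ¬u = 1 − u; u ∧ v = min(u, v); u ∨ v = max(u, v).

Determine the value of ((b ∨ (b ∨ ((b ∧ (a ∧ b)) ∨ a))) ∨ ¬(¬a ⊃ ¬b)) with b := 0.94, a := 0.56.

0.94

(a ∧ b) = min(0.56, 0.94) = 0.56
(b ∧ (a ∧ b)) = min(0.94, 0.56) = 0.56
((b ∧ (a ∧ b)) ∨ a) = max(0.56, 0.56) = 0.56
(b ∨ ((b ∧ (a ∧ b)) ∨ a)) = max(0.94, 0.56) = 0.94
(b ∨ (b ∨ ((b ∧ (a ∧ b)) ∨ a))) = max(0.94, 0.94) = 0.94
¬a: Łukasiewicz ¬ gives 1 − 0.56 = 0.44
¬b: Łukasiewicz ¬ gives 1 − 0.94 = 0.06
(¬a ⊃ ¬b): min(1, 1 − 0.44 + 0.06) = 0.62
¬(¬a ⊃ ¬b): Łukasiewicz ¬ gives 1 − 0.62 = 0.38
((b ∨ (b ∨ ((b ∧ (a ∧ b)) ∨ a))) ∨ ¬(¬a ⊃ ¬b)) = max(0.94, 0.38) = 0.94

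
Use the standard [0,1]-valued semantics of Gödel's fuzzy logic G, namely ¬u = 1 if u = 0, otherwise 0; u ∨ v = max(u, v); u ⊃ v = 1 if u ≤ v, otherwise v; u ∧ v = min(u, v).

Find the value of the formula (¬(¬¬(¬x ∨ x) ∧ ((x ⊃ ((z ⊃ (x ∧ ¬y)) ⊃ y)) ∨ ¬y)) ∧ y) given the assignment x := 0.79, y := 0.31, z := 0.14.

¬x: Gödel ¬ of 0.79 = 0 (operand ≠ 0)
(¬x ∨ x) = max(0, 0.79) = 0.79
¬(¬x ∨ x): Gödel ¬ of 0.79 = 0 (operand ≠ 0)
¬¬(¬x ∨ x): Gödel ¬ of 0 = 1 (operand is 0)
¬y: Gödel ¬ of 0.31 = 0 (operand ≠ 0)
(x ∧ ¬y) = min(0.79, 0) = 0
(z ⊃ (x ∧ ¬y)): 0.14 > 0, so result = 0
((z ⊃ (x ∧ ¬y)) ⊃ y): 0 ≤ 0.31, so result = 1
(x ⊃ ((z ⊃ (x ∧ ¬y)) ⊃ y)): 0.79 ≤ 1, so result = 1
¬y: Gödel ¬ of 0.31 = 0 (operand ≠ 0)
((x ⊃ ((z ⊃ (x ∧ ¬y)) ⊃ y)) ∨ ¬y) = max(1, 0) = 1
(¬¬(¬x ∨ x) ∧ ((x ⊃ ((z ⊃ (x ∧ ¬y)) ⊃ y)) ∨ ¬y)) = min(1, 1) = 1
¬(¬¬(¬x ∨ x) ∧ ((x ⊃ ((z ⊃ (x ∧ ¬y)) ⊃ y)) ∨ ¬y)): Gödel ¬ of 1 = 0 (operand ≠ 0)
(¬(¬¬(¬x ∨ x) ∧ ((x ⊃ ((z ⊃ (x ∧ ¬y)) ⊃ y)) ∨ ¬y)) ∧ y) = min(0, 0.31) = 0

0.00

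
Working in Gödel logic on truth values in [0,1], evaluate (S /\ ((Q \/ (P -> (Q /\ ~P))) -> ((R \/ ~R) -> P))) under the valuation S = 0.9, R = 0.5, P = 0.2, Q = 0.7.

~P: Gödel ¬ of 0.2 = 0 (operand ≠ 0)
(Q /\ ~P) = min(0.7, 0) = 0
(P -> (Q /\ ~P)): 0.2 > 0, so result = 0
(Q \/ (P -> (Q /\ ~P))) = max(0.7, 0) = 0.7
~R: Gödel ¬ of 0.5 = 0 (operand ≠ 0)
(R \/ ~R) = max(0.5, 0) = 0.5
((R \/ ~R) -> P): 0.5 > 0.2, so result = 0.2
((Q \/ (P -> (Q /\ ~P))) -> ((R \/ ~R) -> P)): 0.7 > 0.2, so result = 0.2
(S /\ ((Q \/ (P -> (Q /\ ~P))) -> ((R \/ ~R) -> P))) = min(0.9, 0.2) = 0.2

0.20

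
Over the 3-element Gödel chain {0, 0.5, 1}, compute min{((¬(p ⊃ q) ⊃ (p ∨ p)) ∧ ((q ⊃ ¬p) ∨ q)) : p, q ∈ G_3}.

0.50

The minimum is attained at p = 0.5, q = 0:
  (p ⊃ q): 0.5 > 0, so result = 0
  ¬(p ⊃ q): Gödel ¬ of 0 = 1 (operand is 0)
  (p ∨ p) = max(0.5, 0.5) = 0.5
  (¬(p ⊃ q) ⊃ (p ∨ p)): 1 > 0.5, so result = 0.5
  ¬p: Gödel ¬ of 0.5 = 0 (operand ≠ 0)
  (q ⊃ ¬p): 0 ≤ 0, so result = 1
  ((q ⊃ ¬p) ∨ q) = max(1, 0) = 1
  ((¬(p ⊃ q) ⊃ (p ∨ p)) ∧ ((q ⊃ ¬p) ∨ q)) = min(0.5, 1) = 0.5
Checking all 9 assignments confirms none give a value below 0.50.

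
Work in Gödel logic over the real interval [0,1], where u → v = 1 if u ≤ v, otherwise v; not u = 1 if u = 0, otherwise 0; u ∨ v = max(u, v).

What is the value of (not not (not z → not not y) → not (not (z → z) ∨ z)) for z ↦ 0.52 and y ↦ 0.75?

0.00

not z: Gödel ¬ of 0.52 = 0 (operand ≠ 0)
not y: Gödel ¬ of 0.75 = 0 (operand ≠ 0)
not not y: Gödel ¬ of 0 = 1 (operand is 0)
(not z → not not y): 0 ≤ 1, so result = 1
not (not z → not not y): Gödel ¬ of 1 = 0 (operand ≠ 0)
not not (not z → not not y): Gödel ¬ of 0 = 1 (operand is 0)
(z → z): 0.52 ≤ 0.52, so result = 1
not (z → z): Gödel ¬ of 1 = 0 (operand ≠ 0)
(not (z → z) ∨ z) = max(0, 0.52) = 0.52
not (not (z → z) ∨ z): Gödel ¬ of 0.52 = 0 (operand ≠ 0)
(not not (not z → not not y) → not (not (z → z) ∨ z)): 1 > 0, so result = 0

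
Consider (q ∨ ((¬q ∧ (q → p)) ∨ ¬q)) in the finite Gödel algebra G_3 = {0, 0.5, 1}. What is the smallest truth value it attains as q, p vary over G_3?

0.50

The minimum is attained at q = 0.5, p = 0:
  ¬q: Gödel ¬ of 0.5 = 0 (operand ≠ 0)
  (q → p): 0.5 > 0, so result = 0
  (¬q ∧ (q → p)) = min(0, 0) = 0
  ¬q: Gödel ¬ of 0.5 = 0 (operand ≠ 0)
  ((¬q ∧ (q → p)) ∨ ¬q) = max(0, 0) = 0
  (q ∨ ((¬q ∧ (q → p)) ∨ ¬q)) = max(0.5, 0) = 0.5
Checking all 9 assignments confirms none give a value below 0.50.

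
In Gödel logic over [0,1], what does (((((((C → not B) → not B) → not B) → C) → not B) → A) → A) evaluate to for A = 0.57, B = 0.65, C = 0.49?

0.57

not B: Gödel ¬ of 0.65 = 0 (operand ≠ 0)
(C → not B): 0.49 > 0, so result = 0
not B: Gödel ¬ of 0.65 = 0 (operand ≠ 0)
((C → not B) → not B): 0 ≤ 0, so result = 1
not B: Gödel ¬ of 0.65 = 0 (operand ≠ 0)
(((C → not B) → not B) → not B): 1 > 0, so result = 0
((((C → not B) → not B) → not B) → C): 0 ≤ 0.49, so result = 1
not B: Gödel ¬ of 0.65 = 0 (operand ≠ 0)
(((((C → not B) → not B) → not B) → C) → not B): 1 > 0, so result = 0
((((((C → not B) → not B) → not B) → C) → not B) → A): 0 ≤ 0.57, so result = 1
(((((((C → not B) → not B) → not B) → C) → not B) → A) → A): 1 > 0.57, so result = 0.57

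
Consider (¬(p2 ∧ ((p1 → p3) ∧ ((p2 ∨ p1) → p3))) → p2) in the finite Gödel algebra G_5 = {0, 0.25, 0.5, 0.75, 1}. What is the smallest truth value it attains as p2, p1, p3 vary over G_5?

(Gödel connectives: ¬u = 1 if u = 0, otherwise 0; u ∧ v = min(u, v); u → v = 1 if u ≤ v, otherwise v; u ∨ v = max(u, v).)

0.00

The minimum is attained at p2 = 0, p1 = 0, p3 = 0:
  (p1 → p3): 0 ≤ 0, so result = 1
  (p2 ∨ p1) = max(0, 0) = 0
  ((p2 ∨ p1) → p3): 0 ≤ 0, so result = 1
  ((p1 → p3) ∧ ((p2 ∨ p1) → p3)) = min(1, 1) = 1
  (p2 ∧ ((p1 → p3) ∧ ((p2 ∨ p1) → p3))) = min(0, 1) = 0
  ¬(p2 ∧ ((p1 → p3) ∧ ((p2 ∨ p1) → p3))): Gödel ¬ of 0 = 1 (operand is 0)
  (¬(p2 ∧ ((p1 → p3) ∧ ((p2 ∨ p1) → p3))) → p2): 1 > 0, so result = 0
Checking all 125 assignments confirms none give a value below 0.00.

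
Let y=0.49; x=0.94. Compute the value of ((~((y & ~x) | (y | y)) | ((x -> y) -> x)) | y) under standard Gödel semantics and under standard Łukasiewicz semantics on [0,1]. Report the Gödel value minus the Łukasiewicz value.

0.00

Gödel evaluation:
  ~x: Gödel ¬ of 0.94 = 0 (operand ≠ 0)
  (y & ~x) = min(0.49, 0) = 0
  (y | y) = max(0.49, 0.49) = 0.49
  ((y & ~x) | (y | y)) = max(0, 0.49) = 0.49
  ~((y & ~x) | (y | y)): Gödel ¬ of 0.49 = 0 (operand ≠ 0)
  (x -> y): 0.94 > 0.49, so result = 0.49
  ((x -> y) -> x): 0.49 ≤ 0.94, so result = 1
  (~((y & ~x) | (y | y)) | ((x -> y) -> x)) = max(0, 1) = 1
  ((~((y & ~x) | (y | y)) | ((x -> y) -> x)) | y) = max(1, 0.49) = 1
  Gödel value = 1
Łukasiewicz evaluation:
  ~x: Łukasiewicz ¬ gives 1 − 0.94 = 0.06
  (y & ~x) = min(0.49, 0.06) = 0.06
  (y | y) = max(0.49, 0.49) = 0.49
  ((y & ~x) | (y | y)) = max(0.06, 0.49) = 0.49
  ~((y & ~x) | (y | y)): Łukasiewicz ¬ gives 1 − 0.49 = 0.51
  (x -> y): min(1, 1 − 0.94 + 0.49) = 0.55
  ((x -> y) -> x): min(1, 1 − 0.55 + 0.94) = 1
  (~((y & ~x) | (y | y)) | ((x -> y) -> x)) = max(0.51, 1) = 1
  ((~((y & ~x) | (y | y)) | ((x -> y) -> x)) | y) = max(1, 0.49) = 1
  Łukasiewicz value = 1
Difference: 1 − 1 = 0.00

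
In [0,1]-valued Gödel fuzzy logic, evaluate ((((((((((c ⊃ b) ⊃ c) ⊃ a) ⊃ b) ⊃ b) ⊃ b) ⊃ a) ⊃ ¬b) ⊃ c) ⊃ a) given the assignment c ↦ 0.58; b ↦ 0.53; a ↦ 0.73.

(c ⊃ b): 0.58 > 0.53, so result = 0.53
((c ⊃ b) ⊃ c): 0.53 ≤ 0.58, so result = 1
(((c ⊃ b) ⊃ c) ⊃ a): 1 > 0.73, so result = 0.73
((((c ⊃ b) ⊃ c) ⊃ a) ⊃ b): 0.73 > 0.53, so result = 0.53
(((((c ⊃ b) ⊃ c) ⊃ a) ⊃ b) ⊃ b): 0.53 ≤ 0.53, so result = 1
((((((c ⊃ b) ⊃ c) ⊃ a) ⊃ b) ⊃ b) ⊃ b): 1 > 0.53, so result = 0.53
(((((((c ⊃ b) ⊃ c) ⊃ a) ⊃ b) ⊃ b) ⊃ b) ⊃ a): 0.53 ≤ 0.73, so result = 1
¬b: Gödel ¬ of 0.53 = 0 (operand ≠ 0)
((((((((c ⊃ b) ⊃ c) ⊃ a) ⊃ b) ⊃ b) ⊃ b) ⊃ a) ⊃ ¬b): 1 > 0, so result = 0
(((((((((c ⊃ b) ⊃ c) ⊃ a) ⊃ b) ⊃ b) ⊃ b) ⊃ a) ⊃ ¬b) ⊃ c): 0 ≤ 0.58, so result = 1
((((((((((c ⊃ b) ⊃ c) ⊃ a) ⊃ b) ⊃ b) ⊃ b) ⊃ a) ⊃ ¬b) ⊃ c) ⊃ a): 1 > 0.73, so result = 0.73

0.73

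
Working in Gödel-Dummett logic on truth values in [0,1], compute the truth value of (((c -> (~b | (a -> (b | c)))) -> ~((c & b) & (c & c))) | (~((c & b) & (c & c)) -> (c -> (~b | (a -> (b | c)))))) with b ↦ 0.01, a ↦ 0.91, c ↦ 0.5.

1.00

~b: Gödel ¬ of 0.01 = 0 (operand ≠ 0)
(b | c) = max(0.01, 0.5) = 0.5
(a -> (b | c)): 0.91 > 0.5, so result = 0.5
(~b | (a -> (b | c))) = max(0, 0.5) = 0.5
(c -> (~b | (a -> (b | c)))): 0.5 ≤ 0.5, so result = 1
(c & b) = min(0.5, 0.01) = 0.01
(c & c) = min(0.5, 0.5) = 0.5
((c & b) & (c & c)) = min(0.01, 0.5) = 0.01
~((c & b) & (c & c)): Gödel ¬ of 0.01 = 0 (operand ≠ 0)
((c -> (~b | (a -> (b | c)))) -> ~((c & b) & (c & c))): 1 > 0, so result = 0
(c & b) = min(0.5, 0.01) = 0.01
(c & c) = min(0.5, 0.5) = 0.5
((c & b) & (c & c)) = min(0.01, 0.5) = 0.01
~((c & b) & (c & c)): Gödel ¬ of 0.01 = 0 (operand ≠ 0)
~b: Gödel ¬ of 0.01 = 0 (operand ≠ 0)
(b | c) = max(0.01, 0.5) = 0.5
(a -> (b | c)): 0.91 > 0.5, so result = 0.5
(~b | (a -> (b | c))) = max(0, 0.5) = 0.5
(c -> (~b | (a -> (b | c)))): 0.5 ≤ 0.5, so result = 1
(~((c & b) & (c & c)) -> (c -> (~b | (a -> (b | c))))): 0 ≤ 1, so result = 1
(((c -> (~b | (a -> (b | c)))) -> ~((c & b) & (c & c))) | (~((c & b) & (c & c)) -> (c -> (~b | (a -> (b | c)))))) = max(0, 1) = 1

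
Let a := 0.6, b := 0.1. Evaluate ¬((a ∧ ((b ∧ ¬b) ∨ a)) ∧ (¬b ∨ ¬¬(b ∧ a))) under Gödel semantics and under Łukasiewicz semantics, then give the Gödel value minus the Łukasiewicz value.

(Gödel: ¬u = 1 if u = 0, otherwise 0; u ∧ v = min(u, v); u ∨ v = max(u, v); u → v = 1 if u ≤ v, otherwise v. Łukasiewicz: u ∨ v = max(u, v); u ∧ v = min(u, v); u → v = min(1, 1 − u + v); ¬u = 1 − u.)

Gödel evaluation:
  ¬b: Gödel ¬ of 0.1 = 0 (operand ≠ 0)
  (b ∧ ¬b) = min(0.1, 0) = 0
  ((b ∧ ¬b) ∨ a) = max(0, 0.6) = 0.6
  (a ∧ ((b ∧ ¬b) ∨ a)) = min(0.6, 0.6) = 0.6
  ¬b: Gödel ¬ of 0.1 = 0 (operand ≠ 0)
  (b ∧ a) = min(0.1, 0.6) = 0.1
  ¬(b ∧ a): Gödel ¬ of 0.1 = 0 (operand ≠ 0)
  ¬¬(b ∧ a): Gödel ¬ of 0 = 1 (operand is 0)
  (¬b ∨ ¬¬(b ∧ a)) = max(0, 1) = 1
  ((a ∧ ((b ∧ ¬b) ∨ a)) ∧ (¬b ∨ ¬¬(b ∧ a))) = min(0.6, 1) = 0.6
  ¬((a ∧ ((b ∧ ¬b) ∨ a)) ∧ (¬b ∨ ¬¬(b ∧ a))): Gödel ¬ of 0.6 = 0 (operand ≠ 0)
  Gödel value = 0
Łukasiewicz evaluation:
  ¬b: Łukasiewicz ¬ gives 1 − 0.1 = 0.9
  (b ∧ ¬b) = min(0.1, 0.9) = 0.1
  ((b ∧ ¬b) ∨ a) = max(0.1, 0.6) = 0.6
  (a ∧ ((b ∧ ¬b) ∨ a)) = min(0.6, 0.6) = 0.6
  ¬b: Łukasiewicz ¬ gives 1 − 0.1 = 0.9
  (b ∧ a) = min(0.1, 0.6) = 0.1
  ¬(b ∧ a): Łukasiewicz ¬ gives 1 − 0.1 = 0.9
  ¬¬(b ∧ a): Łukasiewicz ¬ gives 1 − 0.9 = 0.1
  (¬b ∨ ¬¬(b ∧ a)) = max(0.9, 0.1) = 0.9
  ((a ∧ ((b ∧ ¬b) ∨ a)) ∧ (¬b ∨ ¬¬(b ∧ a))) = min(0.6, 0.9) = 0.6
  ¬((a ∧ ((b ∧ ¬b) ∨ a)) ∧ (¬b ∨ ¬¬(b ∧ a))): Łukasiewicz ¬ gives 1 − 0.6 = 0.4
  Łukasiewicz value = 0.4
Difference: 0 − 0.4 = -0.40

-0.40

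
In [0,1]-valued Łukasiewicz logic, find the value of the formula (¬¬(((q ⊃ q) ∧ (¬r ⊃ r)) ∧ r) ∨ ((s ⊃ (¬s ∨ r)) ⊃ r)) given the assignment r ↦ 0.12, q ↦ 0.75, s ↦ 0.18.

(q ⊃ q): min(1, 1 − 0.75 + 0.75) = 1
¬r: Łukasiewicz ¬ gives 1 − 0.12 = 0.88
(¬r ⊃ r): min(1, 1 − 0.88 + 0.12) = 0.24
((q ⊃ q) ∧ (¬r ⊃ r)) = min(1, 0.24) = 0.24
(((q ⊃ q) ∧ (¬r ⊃ r)) ∧ r) = min(0.24, 0.12) = 0.12
¬(((q ⊃ q) ∧ (¬r ⊃ r)) ∧ r): Łukasiewicz ¬ gives 1 − 0.12 = 0.88
¬¬(((q ⊃ q) ∧ (¬r ⊃ r)) ∧ r): Łukasiewicz ¬ gives 1 − 0.88 = 0.12
¬s: Łukasiewicz ¬ gives 1 − 0.18 = 0.82
(¬s ∨ r) = max(0.82, 0.12) = 0.82
(s ⊃ (¬s ∨ r)): min(1, 1 − 0.18 + 0.82) = 1
((s ⊃ (¬s ∨ r)) ⊃ r): min(1, 1 − 1 + 0.12) = 0.12
(¬¬(((q ⊃ q) ∧ (¬r ⊃ r)) ∧ r) ∨ ((s ⊃ (¬s ∨ r)) ⊃ r)) = max(0.12, 0.12) = 0.12

0.12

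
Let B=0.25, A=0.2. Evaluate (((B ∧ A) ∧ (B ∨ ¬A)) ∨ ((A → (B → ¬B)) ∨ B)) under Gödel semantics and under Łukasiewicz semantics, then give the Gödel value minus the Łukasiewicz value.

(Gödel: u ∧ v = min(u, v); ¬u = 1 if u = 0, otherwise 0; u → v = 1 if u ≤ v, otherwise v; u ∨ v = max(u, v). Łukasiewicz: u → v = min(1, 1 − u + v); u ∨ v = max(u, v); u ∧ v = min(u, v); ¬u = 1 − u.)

-0.75

Gödel evaluation:
  (B ∧ A) = min(0.25, 0.2) = 0.2
  ¬A: Gödel ¬ of 0.2 = 0 (operand ≠ 0)
  (B ∨ ¬A) = max(0.25, 0) = 0.25
  ((B ∧ A) ∧ (B ∨ ¬A)) = min(0.2, 0.25) = 0.2
  ¬B: Gödel ¬ of 0.25 = 0 (operand ≠ 0)
  (B → ¬B): 0.25 > 0, so result = 0
  (A → (B → ¬B)): 0.2 > 0, so result = 0
  ((A → (B → ¬B)) ∨ B) = max(0, 0.25) = 0.25
  (((B ∧ A) ∧ (B ∨ ¬A)) ∨ ((A → (B → ¬B)) ∨ B)) = max(0.2, 0.25) = 0.25
  Gödel value = 0.25
Łukasiewicz evaluation:
  (B ∧ A) = min(0.25, 0.2) = 0.2
  ¬A: Łukasiewicz ¬ gives 1 − 0.2 = 0.8
  (B ∨ ¬A) = max(0.25, 0.8) = 0.8
  ((B ∧ A) ∧ (B ∨ ¬A)) = min(0.2, 0.8) = 0.2
  ¬B: Łukasiewicz ¬ gives 1 − 0.25 = 0.75
  (B → ¬B): min(1, 1 − 0.25 + 0.75) = 1
  (A → (B → ¬B)): min(1, 1 − 0.2 + 1) = 1
  ((A → (B → ¬B)) ∨ B) = max(1, 0.25) = 1
  (((B ∧ A) ∧ (B ∨ ¬A)) ∨ ((A → (B → ¬B)) ∨ B)) = max(0.2, 1) = 1
  Łukasiewicz value = 1
Difference: 0.25 − 1 = -0.75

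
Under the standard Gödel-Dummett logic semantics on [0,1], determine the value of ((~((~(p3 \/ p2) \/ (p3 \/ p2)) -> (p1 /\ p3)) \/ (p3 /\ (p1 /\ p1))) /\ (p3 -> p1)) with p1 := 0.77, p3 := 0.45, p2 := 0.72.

0.45

(p3 \/ p2) = max(0.45, 0.72) = 0.72
~(p3 \/ p2): Gödel ¬ of 0.72 = 0 (operand ≠ 0)
(p3 \/ p2) = max(0.45, 0.72) = 0.72
(~(p3 \/ p2) \/ (p3 \/ p2)) = max(0, 0.72) = 0.72
(p1 /\ p3) = min(0.77, 0.45) = 0.45
((~(p3 \/ p2) \/ (p3 \/ p2)) -> (p1 /\ p3)): 0.72 > 0.45, so result = 0.45
~((~(p3 \/ p2) \/ (p3 \/ p2)) -> (p1 /\ p3)): Gödel ¬ of 0.45 = 0 (operand ≠ 0)
(p1 /\ p1) = min(0.77, 0.77) = 0.77
(p3 /\ (p1 /\ p1)) = min(0.45, 0.77) = 0.45
(~((~(p3 \/ p2) \/ (p3 \/ p2)) -> (p1 /\ p3)) \/ (p3 /\ (p1 /\ p1))) = max(0, 0.45) = 0.45
(p3 -> p1): 0.45 ≤ 0.77, so result = 1
((~((~(p3 \/ p2) \/ (p3 \/ p2)) -> (p1 /\ p3)) \/ (p3 /\ (p1 /\ p1))) /\ (p3 -> p1)) = min(0.45, 1) = 0.45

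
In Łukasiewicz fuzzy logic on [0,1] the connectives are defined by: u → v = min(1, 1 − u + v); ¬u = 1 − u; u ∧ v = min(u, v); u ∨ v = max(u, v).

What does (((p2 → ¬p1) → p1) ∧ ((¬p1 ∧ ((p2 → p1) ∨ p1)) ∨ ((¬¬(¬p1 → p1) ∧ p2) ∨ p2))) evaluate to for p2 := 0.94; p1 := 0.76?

0.94

¬p1: Łukasiewicz ¬ gives 1 − 0.76 = 0.24
(p2 → ¬p1): min(1, 1 − 0.94 + 0.24) = 0.3
((p2 → ¬p1) → p1): min(1, 1 − 0.3 + 0.76) = 1
¬p1: Łukasiewicz ¬ gives 1 − 0.76 = 0.24
(p2 → p1): min(1, 1 − 0.94 + 0.76) = 0.82
((p2 → p1) ∨ p1) = max(0.82, 0.76) = 0.82
(¬p1 ∧ ((p2 → p1) ∨ p1)) = min(0.24, 0.82) = 0.24
¬p1: Łukasiewicz ¬ gives 1 − 0.76 = 0.24
(¬p1 → p1): min(1, 1 − 0.24 + 0.76) = 1
¬(¬p1 → p1): Łukasiewicz ¬ gives 1 − 1 = 0
¬¬(¬p1 → p1): Łukasiewicz ¬ gives 1 − 0 = 1
(¬¬(¬p1 → p1) ∧ p2) = min(1, 0.94) = 0.94
((¬¬(¬p1 → p1) ∧ p2) ∨ p2) = max(0.94, 0.94) = 0.94
((¬p1 ∧ ((p2 → p1) ∨ p1)) ∨ ((¬¬(¬p1 → p1) ∧ p2) ∨ p2)) = max(0.24, 0.94) = 0.94
(((p2 → ¬p1) → p1) ∧ ((¬p1 ∧ ((p2 → p1) ∨ p1)) ∨ ((¬¬(¬p1 → p1) ∧ p2) ∨ p2))) = min(1, 0.94) = 0.94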